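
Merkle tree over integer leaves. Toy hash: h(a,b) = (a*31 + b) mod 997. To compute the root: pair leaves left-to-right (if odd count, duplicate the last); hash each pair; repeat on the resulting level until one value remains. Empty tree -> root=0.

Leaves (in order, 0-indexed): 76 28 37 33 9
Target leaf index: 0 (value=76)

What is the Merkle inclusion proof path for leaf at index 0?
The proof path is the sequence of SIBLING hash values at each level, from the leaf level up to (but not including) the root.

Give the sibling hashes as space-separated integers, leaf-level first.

L0 (leaves): [76, 28, 37, 33, 9], target index=0
L1: h(76,28)=(76*31+28)%997=390 [pair 0] h(37,33)=(37*31+33)%997=183 [pair 1] h(9,9)=(9*31+9)%997=288 [pair 2] -> [390, 183, 288]
  Sibling for proof at L0: 28
L2: h(390,183)=(390*31+183)%997=309 [pair 0] h(288,288)=(288*31+288)%997=243 [pair 1] -> [309, 243]
  Sibling for proof at L1: 183
L3: h(309,243)=(309*31+243)%997=849 [pair 0] -> [849]
  Sibling for proof at L2: 243
Root: 849
Proof path (sibling hashes from leaf to root): [28, 183, 243]

Answer: 28 183 243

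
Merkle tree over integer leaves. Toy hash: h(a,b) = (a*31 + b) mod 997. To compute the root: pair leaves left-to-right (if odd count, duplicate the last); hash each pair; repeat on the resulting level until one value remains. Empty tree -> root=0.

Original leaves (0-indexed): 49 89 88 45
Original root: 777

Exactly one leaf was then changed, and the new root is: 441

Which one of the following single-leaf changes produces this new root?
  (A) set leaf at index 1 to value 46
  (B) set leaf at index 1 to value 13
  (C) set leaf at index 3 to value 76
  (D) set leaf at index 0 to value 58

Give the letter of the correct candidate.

Original leaves: [49, 89, 88, 45]
Target new root: 441
Try each candidate change and compute the resulting root:
Candidate A: set leaf[1] = 46 -> leaves = [49, 46, 88, 45]
  L0: [49, 46, 88, 45]
  L1: h(49,46)=(49*31+46)%997=568 h(88,45)=(88*31+45)%997=779 -> [568, 779]
  L2: h(568,779)=(568*31+779)%997=441 -> [441]
  root = 441 == target 441  ** MATCH **
Candidate B: set leaf[1] = 13 -> leaves = [49, 13, 88, 45]
  L0: [49, 13, 88, 45]
  L1: h(49,13)=(49*31+13)%997=535 h(88,45)=(88*31+45)%997=779 -> [535, 779]
  L2: h(535,779)=(535*31+779)%997=415 -> [415]
  root = 415 != target 441
Candidate C: set leaf[3] = 76 -> leaves = [49, 89, 88, 76]
  L0: [49, 89, 88, 76]
  L1: h(49,89)=(49*31+89)%997=611 h(88,76)=(88*31+76)%997=810 -> [611, 810]
  L2: h(611,810)=(611*31+810)%997=808 -> [808]
  root = 808 != target 441
Candidate D: set leaf[0] = 58 -> leaves = [58, 89, 88, 45]
  L0: [58, 89, 88, 45]
  L1: h(58,89)=(58*31+89)%997=890 h(88,45)=(88*31+45)%997=779 -> [890, 779]
  L2: h(890,779)=(890*31+779)%997=453 -> [453]
  root = 453 != target 441
Candidate A produces the target root.

Answer: A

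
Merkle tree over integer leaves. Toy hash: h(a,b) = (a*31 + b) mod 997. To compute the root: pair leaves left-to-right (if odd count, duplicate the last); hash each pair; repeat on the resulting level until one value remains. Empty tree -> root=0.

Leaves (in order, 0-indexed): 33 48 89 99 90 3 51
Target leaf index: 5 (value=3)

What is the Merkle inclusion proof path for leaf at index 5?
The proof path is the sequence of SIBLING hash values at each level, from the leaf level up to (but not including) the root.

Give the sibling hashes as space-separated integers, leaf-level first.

L0 (leaves): [33, 48, 89, 99, 90, 3, 51], target index=5
L1: h(33,48)=(33*31+48)%997=74 [pair 0] h(89,99)=(89*31+99)%997=864 [pair 1] h(90,3)=(90*31+3)%997=799 [pair 2] h(51,51)=(51*31+51)%997=635 [pair 3] -> [74, 864, 799, 635]
  Sibling for proof at L0: 90
L2: h(74,864)=(74*31+864)%997=167 [pair 0] h(799,635)=(799*31+635)%997=479 [pair 1] -> [167, 479]
  Sibling for proof at L1: 635
L3: h(167,479)=(167*31+479)%997=671 [pair 0] -> [671]
  Sibling for proof at L2: 167
Root: 671
Proof path (sibling hashes from leaf to root): [90, 635, 167]

Answer: 90 635 167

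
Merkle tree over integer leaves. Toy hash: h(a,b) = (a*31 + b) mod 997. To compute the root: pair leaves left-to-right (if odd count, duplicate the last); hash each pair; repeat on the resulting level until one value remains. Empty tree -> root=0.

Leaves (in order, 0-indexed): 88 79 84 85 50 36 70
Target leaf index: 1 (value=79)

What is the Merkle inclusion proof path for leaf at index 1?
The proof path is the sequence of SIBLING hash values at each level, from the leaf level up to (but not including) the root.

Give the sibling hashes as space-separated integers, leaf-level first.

L0 (leaves): [88, 79, 84, 85, 50, 36, 70], target index=1
L1: h(88,79)=(88*31+79)%997=813 [pair 0] h(84,85)=(84*31+85)%997=695 [pair 1] h(50,36)=(50*31+36)%997=589 [pair 2] h(70,70)=(70*31+70)%997=246 [pair 3] -> [813, 695, 589, 246]
  Sibling for proof at L0: 88
L2: h(813,695)=(813*31+695)%997=973 [pair 0] h(589,246)=(589*31+246)%997=559 [pair 1] -> [973, 559]
  Sibling for proof at L1: 695
L3: h(973,559)=(973*31+559)%997=812 [pair 0] -> [812]
  Sibling for proof at L2: 559
Root: 812
Proof path (sibling hashes from leaf to root): [88, 695, 559]

Answer: 88 695 559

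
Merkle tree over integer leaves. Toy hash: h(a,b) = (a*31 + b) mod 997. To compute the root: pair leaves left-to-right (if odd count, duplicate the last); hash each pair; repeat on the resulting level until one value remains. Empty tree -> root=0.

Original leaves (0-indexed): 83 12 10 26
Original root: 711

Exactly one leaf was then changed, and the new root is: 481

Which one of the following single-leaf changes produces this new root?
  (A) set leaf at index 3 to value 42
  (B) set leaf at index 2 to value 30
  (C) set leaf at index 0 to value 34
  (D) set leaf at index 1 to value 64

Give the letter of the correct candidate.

Original leaves: [83, 12, 10, 26]
Target new root: 481
Try each candidate change and compute the resulting root:
Candidate A: set leaf[3] = 42 -> leaves = [83, 12, 10, 42]
  L0: [83, 12, 10, 42]
  L1: h(83,12)=(83*31+12)%997=591 h(10,42)=(10*31+42)%997=352 -> [591, 352]
  L2: h(591,352)=(591*31+352)%997=727 -> [727]
  root = 727 != target 481
Candidate B: set leaf[2] = 30 -> leaves = [83, 12, 30, 26]
  L0: [83, 12, 30, 26]
  L1: h(83,12)=(83*31+12)%997=591 h(30,26)=(30*31+26)%997=956 -> [591, 956]
  L2: h(591,956)=(591*31+956)%997=334 -> [334]
  root = 334 != target 481
Candidate C: set leaf[0] = 34 -> leaves = [34, 12, 10, 26]
  L0: [34, 12, 10, 26]
  L1: h(34,12)=(34*31+12)%997=69 h(10,26)=(10*31+26)%997=336 -> [69, 336]
  L2: h(69,336)=(69*31+336)%997=481 -> [481]
  root = 481 == target 481  ** MATCH **
Candidate D: set leaf[1] = 64 -> leaves = [83, 64, 10, 26]
  L0: [83, 64, 10, 26]
  L1: h(83,64)=(83*31+64)%997=643 h(10,26)=(10*31+26)%997=336 -> [643, 336]
  L2: h(643,336)=(643*31+336)%997=329 -> [329]
  root = 329 != target 481
Candidate C produces the target root.

Answer: C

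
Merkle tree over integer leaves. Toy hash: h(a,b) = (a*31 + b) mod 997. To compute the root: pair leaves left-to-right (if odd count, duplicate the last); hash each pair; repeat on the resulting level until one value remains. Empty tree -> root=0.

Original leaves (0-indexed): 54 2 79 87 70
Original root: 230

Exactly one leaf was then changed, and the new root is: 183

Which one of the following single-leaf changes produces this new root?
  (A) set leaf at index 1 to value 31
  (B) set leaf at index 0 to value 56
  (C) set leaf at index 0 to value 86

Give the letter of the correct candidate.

Original leaves: [54, 2, 79, 87, 70]
Target new root: 183
Try each candidate change and compute the resulting root:
Candidate A: set leaf[1] = 31 -> leaves = [54, 31, 79, 87, 70]
  L0: [54, 31, 79, 87, 70]
  L1: h(54,31)=(54*31+31)%997=708 h(79,87)=(79*31+87)%997=542 h(70,70)=(70*31+70)%997=246 -> [708, 542, 246]
  L2: h(708,542)=(708*31+542)%997=556 h(246,246)=(246*31+246)%997=893 -> [556, 893]
  L3: h(556,893)=(556*31+893)%997=183 -> [183]
  root = 183 == target 183  ** MATCH **
Candidate B: set leaf[0] = 56 -> leaves = [56, 2, 79, 87, 70]
  L0: [56, 2, 79, 87, 70]
  L1: h(56,2)=(56*31+2)%997=741 h(79,87)=(79*31+87)%997=542 h(70,70)=(70*31+70)%997=246 -> [741, 542, 246]
  L2: h(741,542)=(741*31+542)%997=582 h(246,246)=(246*31+246)%997=893 -> [582, 893]
  L3: h(582,893)=(582*31+893)%997=989 -> [989]
  root = 989 != target 183
Candidate C: set leaf[0] = 86 -> leaves = [86, 2, 79, 87, 70]
  L0: [86, 2, 79, 87, 70]
  L1: h(86,2)=(86*31+2)%997=674 h(79,87)=(79*31+87)%997=542 h(70,70)=(70*31+70)%997=246 -> [674, 542, 246]
  L2: h(674,542)=(674*31+542)%997=499 h(246,246)=(246*31+246)%997=893 -> [499, 893]
  L3: h(499,893)=(499*31+893)%997=410 -> [410]
  root = 410 != target 183
Candidate A produces the target root.

Answer: A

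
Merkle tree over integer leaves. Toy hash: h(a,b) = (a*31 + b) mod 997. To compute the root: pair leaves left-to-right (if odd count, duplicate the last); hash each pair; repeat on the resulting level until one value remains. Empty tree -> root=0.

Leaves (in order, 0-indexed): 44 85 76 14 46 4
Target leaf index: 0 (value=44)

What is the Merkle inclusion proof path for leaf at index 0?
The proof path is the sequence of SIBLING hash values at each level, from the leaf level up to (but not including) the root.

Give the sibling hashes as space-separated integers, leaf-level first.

L0 (leaves): [44, 85, 76, 14, 46, 4], target index=0
L1: h(44,85)=(44*31+85)%997=452 [pair 0] h(76,14)=(76*31+14)%997=376 [pair 1] h(46,4)=(46*31+4)%997=433 [pair 2] -> [452, 376, 433]
  Sibling for proof at L0: 85
L2: h(452,376)=(452*31+376)%997=430 [pair 0] h(433,433)=(433*31+433)%997=895 [pair 1] -> [430, 895]
  Sibling for proof at L1: 376
L3: h(430,895)=(430*31+895)%997=267 [pair 0] -> [267]
  Sibling for proof at L2: 895
Root: 267
Proof path (sibling hashes from leaf to root): [85, 376, 895]

Answer: 85 376 895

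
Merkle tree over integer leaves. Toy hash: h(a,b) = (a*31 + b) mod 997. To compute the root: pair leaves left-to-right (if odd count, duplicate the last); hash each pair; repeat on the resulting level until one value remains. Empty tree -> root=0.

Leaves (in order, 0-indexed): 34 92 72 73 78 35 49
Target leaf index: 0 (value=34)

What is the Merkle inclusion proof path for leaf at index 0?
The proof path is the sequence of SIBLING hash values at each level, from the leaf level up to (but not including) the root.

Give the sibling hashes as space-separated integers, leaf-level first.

Answer: 92 311 842

Derivation:
L0 (leaves): [34, 92, 72, 73, 78, 35, 49], target index=0
L1: h(34,92)=(34*31+92)%997=149 [pair 0] h(72,73)=(72*31+73)%997=311 [pair 1] h(78,35)=(78*31+35)%997=459 [pair 2] h(49,49)=(49*31+49)%997=571 [pair 3] -> [149, 311, 459, 571]
  Sibling for proof at L0: 92
L2: h(149,311)=(149*31+311)%997=942 [pair 0] h(459,571)=(459*31+571)%997=842 [pair 1] -> [942, 842]
  Sibling for proof at L1: 311
L3: h(942,842)=(942*31+842)%997=134 [pair 0] -> [134]
  Sibling for proof at L2: 842
Root: 134
Proof path (sibling hashes from leaf to root): [92, 311, 842]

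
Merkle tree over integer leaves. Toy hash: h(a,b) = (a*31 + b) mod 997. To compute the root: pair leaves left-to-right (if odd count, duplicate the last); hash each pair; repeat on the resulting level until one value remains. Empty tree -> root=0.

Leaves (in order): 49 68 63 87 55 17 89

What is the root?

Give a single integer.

L0: [49, 68, 63, 87, 55, 17, 89]
L1: h(49,68)=(49*31+68)%997=590 h(63,87)=(63*31+87)%997=46 h(55,17)=(55*31+17)%997=725 h(89,89)=(89*31+89)%997=854 -> [590, 46, 725, 854]
L2: h(590,46)=(590*31+46)%997=390 h(725,854)=(725*31+854)%997=398 -> [390, 398]
L3: h(390,398)=(390*31+398)%997=524 -> [524]

Answer: 524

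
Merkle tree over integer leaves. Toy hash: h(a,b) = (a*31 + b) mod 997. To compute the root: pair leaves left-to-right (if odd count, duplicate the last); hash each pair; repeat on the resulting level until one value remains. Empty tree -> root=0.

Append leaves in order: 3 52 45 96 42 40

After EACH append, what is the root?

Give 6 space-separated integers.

Answer: 3 145 950 4 261 197

Derivation:
After append 3 (leaves=[3]):
  L0: [3]
  root=3
After append 52 (leaves=[3, 52]):
  L0: [3, 52]
  L1: h(3,52)=(3*31+52)%997=145 -> [145]
  root=145
After append 45 (leaves=[3, 52, 45]):
  L0: [3, 52, 45]
  L1: h(3,52)=(3*31+52)%997=145 h(45,45)=(45*31+45)%997=443 -> [145, 443]
  L2: h(145,443)=(145*31+443)%997=950 -> [950]
  root=950
After append 96 (leaves=[3, 52, 45, 96]):
  L0: [3, 52, 45, 96]
  L1: h(3,52)=(3*31+52)%997=145 h(45,96)=(45*31+96)%997=494 -> [145, 494]
  L2: h(145,494)=(145*31+494)%997=4 -> [4]
  root=4
After append 42 (leaves=[3, 52, 45, 96, 42]):
  L0: [3, 52, 45, 96, 42]
  L1: h(3,52)=(3*31+52)%997=145 h(45,96)=(45*31+96)%997=494 h(42,42)=(42*31+42)%997=347 -> [145, 494, 347]
  L2: h(145,494)=(145*31+494)%997=4 h(347,347)=(347*31+347)%997=137 -> [4, 137]
  L3: h(4,137)=(4*31+137)%997=261 -> [261]
  root=261
After append 40 (leaves=[3, 52, 45, 96, 42, 40]):
  L0: [3, 52, 45, 96, 42, 40]
  L1: h(3,52)=(3*31+52)%997=145 h(45,96)=(45*31+96)%997=494 h(42,40)=(42*31+40)%997=345 -> [145, 494, 345]
  L2: h(145,494)=(145*31+494)%997=4 h(345,345)=(345*31+345)%997=73 -> [4, 73]
  L3: h(4,73)=(4*31+73)%997=197 -> [197]
  root=197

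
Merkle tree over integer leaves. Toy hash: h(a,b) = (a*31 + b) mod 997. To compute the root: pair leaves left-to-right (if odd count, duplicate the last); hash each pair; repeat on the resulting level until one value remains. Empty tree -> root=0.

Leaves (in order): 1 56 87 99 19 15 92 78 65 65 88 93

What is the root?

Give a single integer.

Answer: 63

Derivation:
L0: [1, 56, 87, 99, 19, 15, 92, 78, 65, 65, 88, 93]
L1: h(1,56)=(1*31+56)%997=87 h(87,99)=(87*31+99)%997=802 h(19,15)=(19*31+15)%997=604 h(92,78)=(92*31+78)%997=936 h(65,65)=(65*31+65)%997=86 h(88,93)=(88*31+93)%997=827 -> [87, 802, 604, 936, 86, 827]
L2: h(87,802)=(87*31+802)%997=508 h(604,936)=(604*31+936)%997=717 h(86,827)=(86*31+827)%997=502 -> [508, 717, 502]
L3: h(508,717)=(508*31+717)%997=513 h(502,502)=(502*31+502)%997=112 -> [513, 112]
L4: h(513,112)=(513*31+112)%997=63 -> [63]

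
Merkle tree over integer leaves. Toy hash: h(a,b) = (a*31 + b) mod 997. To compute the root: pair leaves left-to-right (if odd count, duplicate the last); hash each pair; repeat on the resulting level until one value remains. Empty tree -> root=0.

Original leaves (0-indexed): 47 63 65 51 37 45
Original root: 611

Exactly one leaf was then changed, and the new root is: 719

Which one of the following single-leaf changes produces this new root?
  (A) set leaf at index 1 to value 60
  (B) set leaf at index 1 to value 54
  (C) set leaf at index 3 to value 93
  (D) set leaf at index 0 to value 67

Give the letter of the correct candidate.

Answer: A

Derivation:
Original leaves: [47, 63, 65, 51, 37, 45]
Target new root: 719
Try each candidate change and compute the resulting root:
Candidate A: set leaf[1] = 60 -> leaves = [47, 60, 65, 51, 37, 45]
  L0: [47, 60, 65, 51, 37, 45]
  L1: h(47,60)=(47*31+60)%997=520 h(65,51)=(65*31+51)%997=72 h(37,45)=(37*31+45)%997=195 -> [520, 72, 195]
  L2: h(520,72)=(520*31+72)%997=240 h(195,195)=(195*31+195)%997=258 -> [240, 258]
  L3: h(240,258)=(240*31+258)%997=719 -> [719]
  root = 719 == target 719  ** MATCH **
Candidate B: set leaf[1] = 54 -> leaves = [47, 54, 65, 51, 37, 45]
  L0: [47, 54, 65, 51, 37, 45]
  L1: h(47,54)=(47*31+54)%997=514 h(65,51)=(65*31+51)%997=72 h(37,45)=(37*31+45)%997=195 -> [514, 72, 195]
  L2: h(514,72)=(514*31+72)%997=54 h(195,195)=(195*31+195)%997=258 -> [54, 258]
  L3: h(54,258)=(54*31+258)%997=935 -> [935]
  root = 935 != target 719
Candidate C: set leaf[3] = 93 -> leaves = [47, 63, 65, 93, 37, 45]
  L0: [47, 63, 65, 93, 37, 45]
  L1: h(47,63)=(47*31+63)%997=523 h(65,93)=(65*31+93)%997=114 h(37,45)=(37*31+45)%997=195 -> [523, 114, 195]
  L2: h(523,114)=(523*31+114)%997=375 h(195,195)=(195*31+195)%997=258 -> [375, 258]
  L3: h(375,258)=(375*31+258)%997=916 -> [916]
  root = 916 != target 719
Candidate D: set leaf[0] = 67 -> leaves = [67, 63, 65, 51, 37, 45]
  L0: [67, 63, 65, 51, 37, 45]
  L1: h(67,63)=(67*31+63)%997=146 h(65,51)=(65*31+51)%997=72 h(37,45)=(37*31+45)%997=195 -> [146, 72, 195]
  L2: h(146,72)=(146*31+72)%997=610 h(195,195)=(195*31+195)%997=258 -> [610, 258]
  L3: h(610,258)=(610*31+258)%997=225 -> [225]
  root = 225 != target 719
Candidate A produces the target root.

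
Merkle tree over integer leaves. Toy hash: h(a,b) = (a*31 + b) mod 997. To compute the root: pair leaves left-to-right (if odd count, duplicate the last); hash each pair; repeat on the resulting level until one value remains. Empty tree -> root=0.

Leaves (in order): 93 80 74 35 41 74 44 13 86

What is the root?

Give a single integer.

Answer: 23

Derivation:
L0: [93, 80, 74, 35, 41, 74, 44, 13, 86]
L1: h(93,80)=(93*31+80)%997=969 h(74,35)=(74*31+35)%997=335 h(41,74)=(41*31+74)%997=348 h(44,13)=(44*31+13)%997=380 h(86,86)=(86*31+86)%997=758 -> [969, 335, 348, 380, 758]
L2: h(969,335)=(969*31+335)%997=464 h(348,380)=(348*31+380)%997=201 h(758,758)=(758*31+758)%997=328 -> [464, 201, 328]
L3: h(464,201)=(464*31+201)%997=627 h(328,328)=(328*31+328)%997=526 -> [627, 526]
L4: h(627,526)=(627*31+526)%997=23 -> [23]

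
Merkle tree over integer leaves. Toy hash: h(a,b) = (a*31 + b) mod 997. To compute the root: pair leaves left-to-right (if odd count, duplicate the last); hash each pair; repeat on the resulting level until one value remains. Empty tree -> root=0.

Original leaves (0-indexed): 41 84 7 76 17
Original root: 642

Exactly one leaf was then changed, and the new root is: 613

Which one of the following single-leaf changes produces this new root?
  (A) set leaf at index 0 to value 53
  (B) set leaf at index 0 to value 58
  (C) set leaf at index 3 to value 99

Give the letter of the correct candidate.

Answer: B

Derivation:
Original leaves: [41, 84, 7, 76, 17]
Target new root: 613
Try each candidate change and compute the resulting root:
Candidate A: set leaf[0] = 53 -> leaves = [53, 84, 7, 76, 17]
  L0: [53, 84, 7, 76, 17]
  L1: h(53,84)=(53*31+84)%997=730 h(7,76)=(7*31+76)%997=293 h(17,17)=(17*31+17)%997=544 -> [730, 293, 544]
  L2: h(730,293)=(730*31+293)%997=989 h(544,544)=(544*31+544)%997=459 -> [989, 459]
  L3: h(989,459)=(989*31+459)%997=211 -> [211]
  root = 211 != target 613
Candidate B: set leaf[0] = 58 -> leaves = [58, 84, 7, 76, 17]
  L0: [58, 84, 7, 76, 17]
  L1: h(58,84)=(58*31+84)%997=885 h(7,76)=(7*31+76)%997=293 h(17,17)=(17*31+17)%997=544 -> [885, 293, 544]
  L2: h(885,293)=(885*31+293)%997=809 h(544,544)=(544*31+544)%997=459 -> [809, 459]
  L3: h(809,459)=(809*31+459)%997=613 -> [613]
  root = 613 == target 613  ** MATCH **
Candidate C: set leaf[3] = 99 -> leaves = [41, 84, 7, 99, 17]
  L0: [41, 84, 7, 99, 17]
  L1: h(41,84)=(41*31+84)%997=358 h(7,99)=(7*31+99)%997=316 h(17,17)=(17*31+17)%997=544 -> [358, 316, 544]
  L2: h(358,316)=(358*31+316)%997=447 h(544,544)=(544*31+544)%997=459 -> [447, 459]
  L3: h(447,459)=(447*31+459)%997=358 -> [358]
  root = 358 != target 613
Candidate B produces the target root.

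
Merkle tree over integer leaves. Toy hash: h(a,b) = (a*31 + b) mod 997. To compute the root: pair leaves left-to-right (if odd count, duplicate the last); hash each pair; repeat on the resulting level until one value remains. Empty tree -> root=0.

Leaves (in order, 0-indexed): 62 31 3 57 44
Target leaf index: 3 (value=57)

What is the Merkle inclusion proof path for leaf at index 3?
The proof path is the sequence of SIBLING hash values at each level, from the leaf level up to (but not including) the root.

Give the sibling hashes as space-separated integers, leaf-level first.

Answer: 3 956 191

Derivation:
L0 (leaves): [62, 31, 3, 57, 44], target index=3
L1: h(62,31)=(62*31+31)%997=956 [pair 0] h(3,57)=(3*31+57)%997=150 [pair 1] h(44,44)=(44*31+44)%997=411 [pair 2] -> [956, 150, 411]
  Sibling for proof at L0: 3
L2: h(956,150)=(956*31+150)%997=873 [pair 0] h(411,411)=(411*31+411)%997=191 [pair 1] -> [873, 191]
  Sibling for proof at L1: 956
L3: h(873,191)=(873*31+191)%997=335 [pair 0] -> [335]
  Sibling for proof at L2: 191
Root: 335
Proof path (sibling hashes from leaf to root): [3, 956, 191]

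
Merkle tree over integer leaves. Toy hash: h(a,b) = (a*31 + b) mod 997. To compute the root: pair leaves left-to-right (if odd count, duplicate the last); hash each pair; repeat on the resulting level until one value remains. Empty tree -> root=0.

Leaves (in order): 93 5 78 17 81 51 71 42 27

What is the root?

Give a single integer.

Answer: 1

Derivation:
L0: [93, 5, 78, 17, 81, 51, 71, 42, 27]
L1: h(93,5)=(93*31+5)%997=894 h(78,17)=(78*31+17)%997=441 h(81,51)=(81*31+51)%997=568 h(71,42)=(71*31+42)%997=249 h(27,27)=(27*31+27)%997=864 -> [894, 441, 568, 249, 864]
L2: h(894,441)=(894*31+441)%997=239 h(568,249)=(568*31+249)%997=908 h(864,864)=(864*31+864)%997=729 -> [239, 908, 729]
L3: h(239,908)=(239*31+908)%997=341 h(729,729)=(729*31+729)%997=397 -> [341, 397]
L4: h(341,397)=(341*31+397)%997=1 -> [1]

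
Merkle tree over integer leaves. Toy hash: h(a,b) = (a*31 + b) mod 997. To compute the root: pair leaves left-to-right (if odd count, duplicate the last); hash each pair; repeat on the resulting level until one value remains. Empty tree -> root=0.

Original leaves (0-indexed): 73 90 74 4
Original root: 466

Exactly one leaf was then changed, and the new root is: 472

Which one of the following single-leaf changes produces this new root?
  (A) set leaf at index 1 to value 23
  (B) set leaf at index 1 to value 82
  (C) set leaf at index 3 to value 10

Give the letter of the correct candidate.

Answer: C

Derivation:
Original leaves: [73, 90, 74, 4]
Target new root: 472
Try each candidate change and compute the resulting root:
Candidate A: set leaf[1] = 23 -> leaves = [73, 23, 74, 4]
  L0: [73, 23, 74, 4]
  L1: h(73,23)=(73*31+23)%997=292 h(74,4)=(74*31+4)%997=304 -> [292, 304]
  L2: h(292,304)=(292*31+304)%997=383 -> [383]
  root = 383 != target 472
Candidate B: set leaf[1] = 82 -> leaves = [73, 82, 74, 4]
  L0: [73, 82, 74, 4]
  L1: h(73,82)=(73*31+82)%997=351 h(74,4)=(74*31+4)%997=304 -> [351, 304]
  L2: h(351,304)=(351*31+304)%997=218 -> [218]
  root = 218 != target 472
Candidate C: set leaf[3] = 10 -> leaves = [73, 90, 74, 10]
  L0: [73, 90, 74, 10]
  L1: h(73,90)=(73*31+90)%997=359 h(74,10)=(74*31+10)%997=310 -> [359, 310]
  L2: h(359,310)=(359*31+310)%997=472 -> [472]
  root = 472 == target 472  ** MATCH **
Candidate C produces the target root.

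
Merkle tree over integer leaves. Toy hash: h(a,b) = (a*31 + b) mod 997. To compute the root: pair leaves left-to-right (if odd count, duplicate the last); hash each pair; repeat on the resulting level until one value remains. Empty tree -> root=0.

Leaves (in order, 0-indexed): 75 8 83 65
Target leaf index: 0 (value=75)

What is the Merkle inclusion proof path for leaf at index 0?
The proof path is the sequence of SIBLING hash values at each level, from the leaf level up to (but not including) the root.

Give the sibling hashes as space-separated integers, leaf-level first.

Answer: 8 644

Derivation:
L0 (leaves): [75, 8, 83, 65], target index=0
L1: h(75,8)=(75*31+8)%997=339 [pair 0] h(83,65)=(83*31+65)%997=644 [pair 1] -> [339, 644]
  Sibling for proof at L0: 8
L2: h(339,644)=(339*31+644)%997=186 [pair 0] -> [186]
  Sibling for proof at L1: 644
Root: 186
Proof path (sibling hashes from leaf to root): [8, 644]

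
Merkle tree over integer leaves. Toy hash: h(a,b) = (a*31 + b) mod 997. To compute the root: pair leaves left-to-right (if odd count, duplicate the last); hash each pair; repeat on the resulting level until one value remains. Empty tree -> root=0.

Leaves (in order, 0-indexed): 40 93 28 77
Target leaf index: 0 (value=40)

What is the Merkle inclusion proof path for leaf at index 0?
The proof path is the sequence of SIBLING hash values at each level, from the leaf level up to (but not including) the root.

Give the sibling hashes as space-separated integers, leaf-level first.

L0 (leaves): [40, 93, 28, 77], target index=0
L1: h(40,93)=(40*31+93)%997=336 [pair 0] h(28,77)=(28*31+77)%997=945 [pair 1] -> [336, 945]
  Sibling for proof at L0: 93
L2: h(336,945)=(336*31+945)%997=394 [pair 0] -> [394]
  Sibling for proof at L1: 945
Root: 394
Proof path (sibling hashes from leaf to root): [93, 945]

Answer: 93 945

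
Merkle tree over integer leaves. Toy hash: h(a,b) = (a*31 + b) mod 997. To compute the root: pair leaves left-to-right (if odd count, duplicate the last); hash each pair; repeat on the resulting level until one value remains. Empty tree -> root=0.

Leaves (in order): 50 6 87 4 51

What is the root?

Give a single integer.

Answer: 179

Derivation:
L0: [50, 6, 87, 4, 51]
L1: h(50,6)=(50*31+6)%997=559 h(87,4)=(87*31+4)%997=707 h(51,51)=(51*31+51)%997=635 -> [559, 707, 635]
L2: h(559,707)=(559*31+707)%997=90 h(635,635)=(635*31+635)%997=380 -> [90, 380]
L3: h(90,380)=(90*31+380)%997=179 -> [179]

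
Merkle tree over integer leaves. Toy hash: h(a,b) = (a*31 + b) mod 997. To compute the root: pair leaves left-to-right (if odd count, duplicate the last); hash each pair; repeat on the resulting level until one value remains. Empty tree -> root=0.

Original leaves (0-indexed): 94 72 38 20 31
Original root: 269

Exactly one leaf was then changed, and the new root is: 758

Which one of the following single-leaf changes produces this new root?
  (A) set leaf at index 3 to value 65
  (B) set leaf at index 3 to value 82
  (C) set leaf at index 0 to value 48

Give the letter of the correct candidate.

Answer: C

Derivation:
Original leaves: [94, 72, 38, 20, 31]
Target new root: 758
Try each candidate change and compute the resulting root:
Candidate A: set leaf[3] = 65 -> leaves = [94, 72, 38, 65, 31]
  L0: [94, 72, 38, 65, 31]
  L1: h(94,72)=(94*31+72)%997=992 h(38,65)=(38*31+65)%997=246 h(31,31)=(31*31+31)%997=992 -> [992, 246, 992]
  L2: h(992,246)=(992*31+246)%997=91 h(992,992)=(992*31+992)%997=837 -> [91, 837]
  L3: h(91,837)=(91*31+837)%997=667 -> [667]
  root = 667 != target 758
Candidate B: set leaf[3] = 82 -> leaves = [94, 72, 38, 82, 31]
  L0: [94, 72, 38, 82, 31]
  L1: h(94,72)=(94*31+72)%997=992 h(38,82)=(38*31+82)%997=263 h(31,31)=(31*31+31)%997=992 -> [992, 263, 992]
  L2: h(992,263)=(992*31+263)%997=108 h(992,992)=(992*31+992)%997=837 -> [108, 837]
  L3: h(108,837)=(108*31+837)%997=197 -> [197]
  root = 197 != target 758
Candidate C: set leaf[0] = 48 -> leaves = [48, 72, 38, 20, 31]
  L0: [48, 72, 38, 20, 31]
  L1: h(48,72)=(48*31+72)%997=563 h(38,20)=(38*31+20)%997=201 h(31,31)=(31*31+31)%997=992 -> [563, 201, 992]
  L2: h(563,201)=(563*31+201)%997=705 h(992,992)=(992*31+992)%997=837 -> [705, 837]
  L3: h(705,837)=(705*31+837)%997=758 -> [758]
  root = 758 == target 758  ** MATCH **
Candidate C produces the target root.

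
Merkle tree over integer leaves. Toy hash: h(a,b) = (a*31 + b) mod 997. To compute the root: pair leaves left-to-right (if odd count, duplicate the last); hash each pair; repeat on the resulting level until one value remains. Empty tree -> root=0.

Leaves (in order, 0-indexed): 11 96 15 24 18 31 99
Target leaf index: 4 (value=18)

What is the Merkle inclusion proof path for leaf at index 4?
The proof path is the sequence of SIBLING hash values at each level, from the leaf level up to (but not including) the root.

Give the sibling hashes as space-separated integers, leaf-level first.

Answer: 31 177 78

Derivation:
L0 (leaves): [11, 96, 15, 24, 18, 31, 99], target index=4
L1: h(11,96)=(11*31+96)%997=437 [pair 0] h(15,24)=(15*31+24)%997=489 [pair 1] h(18,31)=(18*31+31)%997=589 [pair 2] h(99,99)=(99*31+99)%997=177 [pair 3] -> [437, 489, 589, 177]
  Sibling for proof at L0: 31
L2: h(437,489)=(437*31+489)%997=78 [pair 0] h(589,177)=(589*31+177)%997=490 [pair 1] -> [78, 490]
  Sibling for proof at L1: 177
L3: h(78,490)=(78*31+490)%997=914 [pair 0] -> [914]
  Sibling for proof at L2: 78
Root: 914
Proof path (sibling hashes from leaf to root): [31, 177, 78]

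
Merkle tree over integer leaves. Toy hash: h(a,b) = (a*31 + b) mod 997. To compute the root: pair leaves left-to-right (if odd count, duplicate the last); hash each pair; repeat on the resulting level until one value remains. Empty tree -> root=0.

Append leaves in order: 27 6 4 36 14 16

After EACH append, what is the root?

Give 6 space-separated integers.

After append 27 (leaves=[27]):
  L0: [27]
  root=27
After append 6 (leaves=[27, 6]):
  L0: [27, 6]
  L1: h(27,6)=(27*31+6)%997=843 -> [843]
  root=843
After append 4 (leaves=[27, 6, 4]):
  L0: [27, 6, 4]
  L1: h(27,6)=(27*31+6)%997=843 h(4,4)=(4*31+4)%997=128 -> [843, 128]
  L2: h(843,128)=(843*31+128)%997=339 -> [339]
  root=339
After append 36 (leaves=[27, 6, 4, 36]):
  L0: [27, 6, 4, 36]
  L1: h(27,6)=(27*31+6)%997=843 h(4,36)=(4*31+36)%997=160 -> [843, 160]
  L2: h(843,160)=(843*31+160)%997=371 -> [371]
  root=371
After append 14 (leaves=[27, 6, 4, 36, 14]):
  L0: [27, 6, 4, 36, 14]
  L1: h(27,6)=(27*31+6)%997=843 h(4,36)=(4*31+36)%997=160 h(14,14)=(14*31+14)%997=448 -> [843, 160, 448]
  L2: h(843,160)=(843*31+160)%997=371 h(448,448)=(448*31+448)%997=378 -> [371, 378]
  L3: h(371,378)=(371*31+378)%997=912 -> [912]
  root=912
After append 16 (leaves=[27, 6, 4, 36, 14, 16]):
  L0: [27, 6, 4, 36, 14, 16]
  L1: h(27,6)=(27*31+6)%997=843 h(4,36)=(4*31+36)%997=160 h(14,16)=(14*31+16)%997=450 -> [843, 160, 450]
  L2: h(843,160)=(843*31+160)%997=371 h(450,450)=(450*31+450)%997=442 -> [371, 442]
  L3: h(371,442)=(371*31+442)%997=976 -> [976]
  root=976

Answer: 27 843 339 371 912 976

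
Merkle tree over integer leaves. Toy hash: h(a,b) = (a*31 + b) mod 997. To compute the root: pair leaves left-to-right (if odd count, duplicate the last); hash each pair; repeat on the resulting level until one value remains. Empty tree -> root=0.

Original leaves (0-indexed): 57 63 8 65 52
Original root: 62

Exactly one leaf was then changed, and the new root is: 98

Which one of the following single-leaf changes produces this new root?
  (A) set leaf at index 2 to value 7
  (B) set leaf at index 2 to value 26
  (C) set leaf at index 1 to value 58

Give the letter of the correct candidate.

Original leaves: [57, 63, 8, 65, 52]
Target new root: 98
Try each candidate change and compute the resulting root:
Candidate A: set leaf[2] = 7 -> leaves = [57, 63, 7, 65, 52]
  L0: [57, 63, 7, 65, 52]
  L1: h(57,63)=(57*31+63)%997=833 h(7,65)=(7*31+65)%997=282 h(52,52)=(52*31+52)%997=667 -> [833, 282, 667]
  L2: h(833,282)=(833*31+282)%997=183 h(667,667)=(667*31+667)%997=407 -> [183, 407]
  L3: h(183,407)=(183*31+407)%997=98 -> [98]
  root = 98 == target 98  ** MATCH **
Candidate B: set leaf[2] = 26 -> leaves = [57, 63, 26, 65, 52]
  L0: [57, 63, 26, 65, 52]
  L1: h(57,63)=(57*31+63)%997=833 h(26,65)=(26*31+65)%997=871 h(52,52)=(52*31+52)%997=667 -> [833, 871, 667]
  L2: h(833,871)=(833*31+871)%997=772 h(667,667)=(667*31+667)%997=407 -> [772, 407]
  L3: h(772,407)=(772*31+407)%997=411 -> [411]
  root = 411 != target 98
Candidate C: set leaf[1] = 58 -> leaves = [57, 58, 8, 65, 52]
  L0: [57, 58, 8, 65, 52]
  L1: h(57,58)=(57*31+58)%997=828 h(8,65)=(8*31+65)%997=313 h(52,52)=(52*31+52)%997=667 -> [828, 313, 667]
  L2: h(828,313)=(828*31+313)%997=59 h(667,667)=(667*31+667)%997=407 -> [59, 407]
  L3: h(59,407)=(59*31+407)%997=242 -> [242]
  root = 242 != target 98
Candidate A produces the target root.

Answer: A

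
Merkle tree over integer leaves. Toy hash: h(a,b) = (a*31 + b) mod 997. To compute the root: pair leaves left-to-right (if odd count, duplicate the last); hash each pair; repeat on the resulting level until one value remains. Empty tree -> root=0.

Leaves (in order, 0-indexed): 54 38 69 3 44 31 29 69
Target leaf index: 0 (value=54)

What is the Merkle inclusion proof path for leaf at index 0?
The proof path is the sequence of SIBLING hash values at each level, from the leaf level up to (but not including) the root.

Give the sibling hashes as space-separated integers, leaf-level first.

L0 (leaves): [54, 38, 69, 3, 44, 31, 29, 69], target index=0
L1: h(54,38)=(54*31+38)%997=715 [pair 0] h(69,3)=(69*31+3)%997=148 [pair 1] h(44,31)=(44*31+31)%997=398 [pair 2] h(29,69)=(29*31+69)%997=968 [pair 3] -> [715, 148, 398, 968]
  Sibling for proof at L0: 38
L2: h(715,148)=(715*31+148)%997=379 [pair 0] h(398,968)=(398*31+968)%997=345 [pair 1] -> [379, 345]
  Sibling for proof at L1: 148
L3: h(379,345)=(379*31+345)%997=130 [pair 0] -> [130]
  Sibling for proof at L2: 345
Root: 130
Proof path (sibling hashes from leaf to root): [38, 148, 345]

Answer: 38 148 345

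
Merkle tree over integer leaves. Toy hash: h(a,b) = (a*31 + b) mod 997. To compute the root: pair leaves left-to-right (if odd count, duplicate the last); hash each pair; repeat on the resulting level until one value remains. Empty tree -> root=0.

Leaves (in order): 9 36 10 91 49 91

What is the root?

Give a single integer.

Answer: 767

Derivation:
L0: [9, 36, 10, 91, 49, 91]
L1: h(9,36)=(9*31+36)%997=315 h(10,91)=(10*31+91)%997=401 h(49,91)=(49*31+91)%997=613 -> [315, 401, 613]
L2: h(315,401)=(315*31+401)%997=196 h(613,613)=(613*31+613)%997=673 -> [196, 673]
L3: h(196,673)=(196*31+673)%997=767 -> [767]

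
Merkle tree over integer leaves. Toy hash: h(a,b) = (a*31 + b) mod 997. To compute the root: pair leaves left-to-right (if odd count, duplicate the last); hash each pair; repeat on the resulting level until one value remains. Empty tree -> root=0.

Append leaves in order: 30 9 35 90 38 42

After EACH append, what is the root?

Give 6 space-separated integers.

After append 30 (leaves=[30]):
  L0: [30]
  root=30
After append 9 (leaves=[30, 9]):
  L0: [30, 9]
  L1: h(30,9)=(30*31+9)%997=939 -> [939]
  root=939
After append 35 (leaves=[30, 9, 35]):
  L0: [30, 9, 35]
  L1: h(30,9)=(30*31+9)%997=939 h(35,35)=(35*31+35)%997=123 -> [939, 123]
  L2: h(939,123)=(939*31+123)%997=319 -> [319]
  root=319
After append 90 (leaves=[30, 9, 35, 90]):
  L0: [30, 9, 35, 90]
  L1: h(30,9)=(30*31+9)%997=939 h(35,90)=(35*31+90)%997=178 -> [939, 178]
  L2: h(939,178)=(939*31+178)%997=374 -> [374]
  root=374
After append 38 (leaves=[30, 9, 35, 90, 38]):
  L0: [30, 9, 35, 90, 38]
  L1: h(30,9)=(30*31+9)%997=939 h(35,90)=(35*31+90)%997=178 h(38,38)=(38*31+38)%997=219 -> [939, 178, 219]
  L2: h(939,178)=(939*31+178)%997=374 h(219,219)=(219*31+219)%997=29 -> [374, 29]
  L3: h(374,29)=(374*31+29)%997=656 -> [656]
  root=656
After append 42 (leaves=[30, 9, 35, 90, 38, 42]):
  L0: [30, 9, 35, 90, 38, 42]
  L1: h(30,9)=(30*31+9)%997=939 h(35,90)=(35*31+90)%997=178 h(38,42)=(38*31+42)%997=223 -> [939, 178, 223]
  L2: h(939,178)=(939*31+178)%997=374 h(223,223)=(223*31+223)%997=157 -> [374, 157]
  L3: h(374,157)=(374*31+157)%997=784 -> [784]
  root=784

Answer: 30 939 319 374 656 784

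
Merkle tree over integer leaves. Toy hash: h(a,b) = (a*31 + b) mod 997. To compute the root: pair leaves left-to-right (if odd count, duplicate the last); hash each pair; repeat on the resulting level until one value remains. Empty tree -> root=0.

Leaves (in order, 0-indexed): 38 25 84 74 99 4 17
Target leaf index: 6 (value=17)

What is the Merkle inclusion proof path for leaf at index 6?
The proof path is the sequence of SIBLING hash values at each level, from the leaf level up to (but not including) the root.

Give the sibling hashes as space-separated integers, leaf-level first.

Answer: 17 82 91

Derivation:
L0 (leaves): [38, 25, 84, 74, 99, 4, 17], target index=6
L1: h(38,25)=(38*31+25)%997=206 [pair 0] h(84,74)=(84*31+74)%997=684 [pair 1] h(99,4)=(99*31+4)%997=82 [pair 2] h(17,17)=(17*31+17)%997=544 [pair 3] -> [206, 684, 82, 544]
  Sibling for proof at L0: 17
L2: h(206,684)=(206*31+684)%997=91 [pair 0] h(82,544)=(82*31+544)%997=95 [pair 1] -> [91, 95]
  Sibling for proof at L1: 82
L3: h(91,95)=(91*31+95)%997=922 [pair 0] -> [922]
  Sibling for proof at L2: 91
Root: 922
Proof path (sibling hashes from leaf to root): [17, 82, 91]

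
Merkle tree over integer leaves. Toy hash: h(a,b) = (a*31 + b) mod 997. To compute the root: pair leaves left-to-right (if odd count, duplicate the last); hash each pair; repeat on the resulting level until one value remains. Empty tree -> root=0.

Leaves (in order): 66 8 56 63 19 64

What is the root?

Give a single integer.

Answer: 727

Derivation:
L0: [66, 8, 56, 63, 19, 64]
L1: h(66,8)=(66*31+8)%997=60 h(56,63)=(56*31+63)%997=802 h(19,64)=(19*31+64)%997=653 -> [60, 802, 653]
L2: h(60,802)=(60*31+802)%997=668 h(653,653)=(653*31+653)%997=956 -> [668, 956]
L3: h(668,956)=(668*31+956)%997=727 -> [727]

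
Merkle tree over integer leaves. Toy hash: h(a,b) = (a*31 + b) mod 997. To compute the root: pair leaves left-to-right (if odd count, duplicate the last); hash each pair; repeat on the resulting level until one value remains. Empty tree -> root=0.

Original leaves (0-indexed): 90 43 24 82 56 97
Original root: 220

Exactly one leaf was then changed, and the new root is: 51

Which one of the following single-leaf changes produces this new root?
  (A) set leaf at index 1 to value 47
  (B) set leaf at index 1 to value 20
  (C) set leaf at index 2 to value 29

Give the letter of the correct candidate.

Original leaves: [90, 43, 24, 82, 56, 97]
Target new root: 51
Try each candidate change and compute the resulting root:
Candidate A: set leaf[1] = 47 -> leaves = [90, 47, 24, 82, 56, 97]
  L0: [90, 47, 24, 82, 56, 97]
  L1: h(90,47)=(90*31+47)%997=843 h(24,82)=(24*31+82)%997=826 h(56,97)=(56*31+97)%997=836 -> [843, 826, 836]
  L2: h(843,826)=(843*31+826)%997=40 h(836,836)=(836*31+836)%997=830 -> [40, 830]
  L3: h(40,830)=(40*31+830)%997=76 -> [76]
  root = 76 != target 51
Candidate B: set leaf[1] = 20 -> leaves = [90, 20, 24, 82, 56, 97]
  L0: [90, 20, 24, 82, 56, 97]
  L1: h(90,20)=(90*31+20)%997=816 h(24,82)=(24*31+82)%997=826 h(56,97)=(56*31+97)%997=836 -> [816, 826, 836]
  L2: h(816,826)=(816*31+826)%997=200 h(836,836)=(836*31+836)%997=830 -> [200, 830]
  L3: h(200,830)=(200*31+830)%997=51 -> [51]
  root = 51 == target 51  ** MATCH **
Candidate C: set leaf[2] = 29 -> leaves = [90, 43, 29, 82, 56, 97]
  L0: [90, 43, 29, 82, 56, 97]
  L1: h(90,43)=(90*31+43)%997=839 h(29,82)=(29*31+82)%997=981 h(56,97)=(56*31+97)%997=836 -> [839, 981, 836]
  L2: h(839,981)=(839*31+981)%997=71 h(836,836)=(836*31+836)%997=830 -> [71, 830]
  L3: h(71,830)=(71*31+830)%997=40 -> [40]
  root = 40 != target 51
Candidate B produces the target root.

Answer: B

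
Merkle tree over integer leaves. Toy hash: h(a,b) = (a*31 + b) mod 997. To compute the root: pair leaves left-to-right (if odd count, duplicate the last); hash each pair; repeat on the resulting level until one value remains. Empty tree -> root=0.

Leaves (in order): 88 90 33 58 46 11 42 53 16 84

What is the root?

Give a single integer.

Answer: 565

Derivation:
L0: [88, 90, 33, 58, 46, 11, 42, 53, 16, 84]
L1: h(88,90)=(88*31+90)%997=824 h(33,58)=(33*31+58)%997=84 h(46,11)=(46*31+11)%997=440 h(42,53)=(42*31+53)%997=358 h(16,84)=(16*31+84)%997=580 -> [824, 84, 440, 358, 580]
L2: h(824,84)=(824*31+84)%997=703 h(440,358)=(440*31+358)%997=40 h(580,580)=(580*31+580)%997=614 -> [703, 40, 614]
L3: h(703,40)=(703*31+40)%997=896 h(614,614)=(614*31+614)%997=705 -> [896, 705]
L4: h(896,705)=(896*31+705)%997=565 -> [565]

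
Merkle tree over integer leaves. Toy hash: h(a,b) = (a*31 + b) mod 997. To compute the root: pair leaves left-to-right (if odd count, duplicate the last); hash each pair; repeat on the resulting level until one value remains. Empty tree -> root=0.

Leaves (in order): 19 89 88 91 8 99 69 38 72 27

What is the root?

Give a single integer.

L0: [19, 89, 88, 91, 8, 99, 69, 38, 72, 27]
L1: h(19,89)=(19*31+89)%997=678 h(88,91)=(88*31+91)%997=825 h(8,99)=(8*31+99)%997=347 h(69,38)=(69*31+38)%997=183 h(72,27)=(72*31+27)%997=265 -> [678, 825, 347, 183, 265]
L2: h(678,825)=(678*31+825)%997=906 h(347,183)=(347*31+183)%997=970 h(265,265)=(265*31+265)%997=504 -> [906, 970, 504]
L3: h(906,970)=(906*31+970)%997=143 h(504,504)=(504*31+504)%997=176 -> [143, 176]
L4: h(143,176)=(143*31+176)%997=621 -> [621]

Answer: 621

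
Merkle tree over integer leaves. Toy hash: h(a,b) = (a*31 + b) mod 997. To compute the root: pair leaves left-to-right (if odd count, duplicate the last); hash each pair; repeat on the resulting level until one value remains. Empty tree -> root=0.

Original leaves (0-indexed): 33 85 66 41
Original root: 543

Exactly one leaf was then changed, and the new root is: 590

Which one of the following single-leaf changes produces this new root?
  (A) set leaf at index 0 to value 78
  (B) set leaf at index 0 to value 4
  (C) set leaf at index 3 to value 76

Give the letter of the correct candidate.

Original leaves: [33, 85, 66, 41]
Target new root: 590
Try each candidate change and compute the resulting root:
Candidate A: set leaf[0] = 78 -> leaves = [78, 85, 66, 41]
  L0: [78, 85, 66, 41]
  L1: h(78,85)=(78*31+85)%997=509 h(66,41)=(66*31+41)%997=93 -> [509, 93]
  L2: h(509,93)=(509*31+93)%997=917 -> [917]
  root = 917 != target 590
Candidate B: set leaf[0] = 4 -> leaves = [4, 85, 66, 41]
  L0: [4, 85, 66, 41]
  L1: h(4,85)=(4*31+85)%997=209 h(66,41)=(66*31+41)%997=93 -> [209, 93]
  L2: h(209,93)=(209*31+93)%997=590 -> [590]
  root = 590 == target 590  ** MATCH **
Candidate C: set leaf[3] = 76 -> leaves = [33, 85, 66, 76]
  L0: [33, 85, 66, 76]
  L1: h(33,85)=(33*31+85)%997=111 h(66,76)=(66*31+76)%997=128 -> [111, 128]
  L2: h(111,128)=(111*31+128)%997=578 -> [578]
  root = 578 != target 590
Candidate B produces the target root.

Answer: B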